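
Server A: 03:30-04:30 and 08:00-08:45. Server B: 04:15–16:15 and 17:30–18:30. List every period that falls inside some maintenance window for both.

04:15-04:30, 08:00-08:45

03:30-04:30 ∩ B → 04:15-04:30.
08:00-08:45 ∩ B → 08:00-08:45.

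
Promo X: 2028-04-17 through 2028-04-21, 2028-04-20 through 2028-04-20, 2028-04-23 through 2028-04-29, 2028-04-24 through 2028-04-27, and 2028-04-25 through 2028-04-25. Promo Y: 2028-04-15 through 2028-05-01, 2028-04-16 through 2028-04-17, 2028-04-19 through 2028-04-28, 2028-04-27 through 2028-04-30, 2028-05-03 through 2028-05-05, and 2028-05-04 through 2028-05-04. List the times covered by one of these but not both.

2028-04-15 through 2028-04-16, 2028-04-22 through 2028-04-22, 2028-04-30 through 2028-05-01, 2028-05-03 through 2028-05-05

Merge the first list: 2028-04-17 through 2028-04-21, 2028-04-23 through 2028-04-29.
Merge the second list: 2028-04-15 through 2028-05-01, 2028-05-03 through 2028-05-05.
Only in the first: none.
Only in the second: 2028-04-15 through 2028-04-16, 2028-04-22 through 2028-04-22, 2028-04-30 through 2028-05-01, 2028-05-03 through 2028-05-05.
Together these are the periods covered by exactly one.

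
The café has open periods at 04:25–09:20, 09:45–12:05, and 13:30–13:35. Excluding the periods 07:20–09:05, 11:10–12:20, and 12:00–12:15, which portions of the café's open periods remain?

B, merged: 07:20–09:05, 11:10–12:20.
04:25–09:20 minus B → 04:25–07:20, 09:05–09:20.
09:45–12:05 minus B → 09:45–11:10.
13:30–13:35: no B overlap → unchanged.

04:25–07:20, 09:05–09:20, 09:45–11:10, 13:30–13:35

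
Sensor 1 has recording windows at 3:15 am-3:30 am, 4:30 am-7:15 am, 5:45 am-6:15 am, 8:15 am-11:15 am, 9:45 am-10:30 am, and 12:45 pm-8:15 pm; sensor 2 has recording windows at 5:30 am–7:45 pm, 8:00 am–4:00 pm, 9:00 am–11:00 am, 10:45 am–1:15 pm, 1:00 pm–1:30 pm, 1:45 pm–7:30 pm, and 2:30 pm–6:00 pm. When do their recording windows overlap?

Merge the first list: 3:15 am-3:30 am, 4:30 am-7:15 am, 8:15 am-11:15 am, 12:45 pm-8:15 pm.
Merge the second list: 5:30 am-7:45 pm.
3:15 am-3:30 am: no overlap with the second set.
4:30 am-7:15 am meets the second set on 5:30 am-7:15 am.
8:15 am-11:15 am meets the second set on 8:15 am-11:15 am.
12:45 pm-8:15 pm meets the second set on 12:45 pm-7:45 pm.

5:30 am-7:15 am, 8:15 am-11:15 am, 12:45 pm-7:45 pm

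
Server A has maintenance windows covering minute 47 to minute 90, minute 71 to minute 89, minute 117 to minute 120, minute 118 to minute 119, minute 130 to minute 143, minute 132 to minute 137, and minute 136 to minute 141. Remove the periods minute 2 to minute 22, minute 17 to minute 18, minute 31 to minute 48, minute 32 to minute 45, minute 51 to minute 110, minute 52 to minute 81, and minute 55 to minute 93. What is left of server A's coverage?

A, merged: minute 47 to minute 90, minute 117 to minute 120, minute 130 to minute 143.
B, merged: minute 2 to minute 22, minute 31 to minute 48, minute 51 to minute 110.
minute 47 to minute 90 with B removed leaves minute 48 to minute 51.
minute 117 to minute 120 is untouched.
minute 130 to minute 143 is untouched.

minute 48 to minute 51, minute 117 to minute 120, minute 130 to minute 143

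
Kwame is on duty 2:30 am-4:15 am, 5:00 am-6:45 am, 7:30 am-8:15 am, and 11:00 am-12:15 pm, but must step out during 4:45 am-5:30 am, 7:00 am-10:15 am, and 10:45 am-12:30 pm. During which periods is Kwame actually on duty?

2:30 am-4:15 am, 5:30 am-6:45 am

2:30 am-4:15 am: no B overlap → unchanged.
5:00 am-6:45 am minus B → 5:30 am-6:45 am.
7:30 am-8:15 am: fully covered by B → removed.
11:00 am-12:15 pm: fully covered by B → removed.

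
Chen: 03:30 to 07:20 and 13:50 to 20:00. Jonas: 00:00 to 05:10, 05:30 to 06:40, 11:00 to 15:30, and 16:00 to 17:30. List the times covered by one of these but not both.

Only in the first: 05:10–05:30, 06:40–07:20, 15:30–16:00, 17:30–20:00.
Only in the second: 00:00–03:30, 11:00–13:50.
Together these are the periods covered by exactly one.

00:00–03:30, 05:10–05:30, 06:40–07:20, 11:00–13:50, 15:30–16:00, 17:30–20:00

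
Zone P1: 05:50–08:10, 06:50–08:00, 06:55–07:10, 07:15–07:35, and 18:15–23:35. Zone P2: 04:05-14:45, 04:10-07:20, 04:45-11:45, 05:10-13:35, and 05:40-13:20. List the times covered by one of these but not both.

Merge the first list: 05:50-08:10, 18:15-23:35.
Merge the second list: 04:05-14:45.
A but not B: 18:15-23:35.
B but not A: 04:05-05:50, 08:10-14:45.
Combining gives A △ B.

04:05-05:50, 08:10-14:45, 18:15-23:35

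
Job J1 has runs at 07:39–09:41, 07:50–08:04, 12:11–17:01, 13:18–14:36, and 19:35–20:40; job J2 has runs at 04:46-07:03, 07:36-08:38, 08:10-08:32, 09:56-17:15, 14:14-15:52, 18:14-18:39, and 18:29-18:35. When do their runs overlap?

A, merged: 07:39-09:41, 12:11-17:01, 19:35-20:40.
B, merged: 04:46-07:03, 07:36-08:38, 09:56-17:15, 18:14-18:39.
07:39-09:41 ∩ B → 07:39-08:38.
12:11-17:01 ∩ B → 12:11-17:01.
19:35-20:40 meets no B interval.

07:39-08:38, 12:11-17:01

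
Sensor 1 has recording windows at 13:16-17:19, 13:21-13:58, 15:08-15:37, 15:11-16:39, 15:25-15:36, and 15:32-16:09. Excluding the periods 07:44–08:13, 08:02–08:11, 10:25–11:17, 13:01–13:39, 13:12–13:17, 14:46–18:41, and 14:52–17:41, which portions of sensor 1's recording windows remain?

13:39-14:46

Merge the first list: 13:16-17:19.
Merge the second list: 07:44-08:13, 10:25-11:17, 13:01-13:39, 14:46-18:41.
13:16-17:19 \ B = 13:39-14:46.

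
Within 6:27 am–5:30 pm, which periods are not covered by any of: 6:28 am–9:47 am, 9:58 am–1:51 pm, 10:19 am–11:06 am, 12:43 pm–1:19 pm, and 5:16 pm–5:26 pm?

6:27 am-6:28 am, 9:47 am-9:58 am, 1:51 pm-5:16 pm, 5:26 pm-5:30 pm

Covered (merged): 6:28 am-9:47 am, 9:58 am-1:51 pm, 5:16 pm-5:26 pm.
Gaps within 6:27 am-5:30 pm: 6:27 am-6:28 am, 9:47 am-9:58 am, 1:51 pm-5:16 pm, 5:26 pm-5:30 pm.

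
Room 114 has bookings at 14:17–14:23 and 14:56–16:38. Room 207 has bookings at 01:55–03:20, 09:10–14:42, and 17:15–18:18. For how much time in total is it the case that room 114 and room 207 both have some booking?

A ∩ B = 14:17–14:23.
Total: 6 min.

6 min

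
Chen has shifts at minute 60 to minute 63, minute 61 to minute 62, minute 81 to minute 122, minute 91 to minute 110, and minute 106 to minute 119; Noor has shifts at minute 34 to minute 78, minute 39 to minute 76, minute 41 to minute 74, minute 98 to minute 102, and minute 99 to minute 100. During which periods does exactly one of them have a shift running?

A, merged: minute 60 to minute 63, minute 81 to minute 122.
B, merged: minute 34 to minute 78, minute 98 to minute 102.
Only in the first: minute 81 to minute 98, minute 102 to minute 122.
Only in the second: minute 34 to minute 60, minute 63 to minute 78.
Together these are the periods covered by exactly one.

minute 34 to minute 60, minute 63 to minute 78, minute 81 to minute 98, minute 102 to minute 122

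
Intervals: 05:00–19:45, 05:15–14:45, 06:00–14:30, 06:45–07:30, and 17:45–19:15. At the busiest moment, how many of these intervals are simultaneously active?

4

Walk the sorted start/end points keeping a running depth.
The depth first hits 4 at 06:45.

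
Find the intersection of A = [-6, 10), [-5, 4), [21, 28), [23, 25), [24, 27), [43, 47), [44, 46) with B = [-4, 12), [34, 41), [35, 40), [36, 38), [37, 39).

A, merged: [-6, 10), [21, 28), [43, 47).
B, merged: [-4, 12), [34, 41).
[-6, 10) meets the second set on [-4, 10).
[21, 28): no overlap with the second set.
[43, 47): no overlap with the second set.

[-4, 10)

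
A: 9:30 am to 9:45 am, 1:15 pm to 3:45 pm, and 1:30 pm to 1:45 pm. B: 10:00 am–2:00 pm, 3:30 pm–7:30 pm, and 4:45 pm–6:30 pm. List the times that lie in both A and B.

1:15 pm–2:00 pm, 3:30 pm–3:45 pm

A, merged: 9:30 am–9:45 am, 1:15 pm–3:45 pm.
B, merged: 10:00 am–2:00 pm, 3:30 pm–7:30 pm.
9:30 am–9:45 am falls entirely outside B.
1:15 pm–3:45 pm overlaps B on 1:15 pm–2:00 pm, 3:30 pm–3:45 pm.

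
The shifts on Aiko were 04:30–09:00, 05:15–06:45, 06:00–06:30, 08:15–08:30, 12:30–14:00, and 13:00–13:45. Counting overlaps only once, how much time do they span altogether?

Merged: 04:30–09:00, 12:30–14:00.
Lengths: 4 h 30 min + 1 h 30 min = 6 h.

6 h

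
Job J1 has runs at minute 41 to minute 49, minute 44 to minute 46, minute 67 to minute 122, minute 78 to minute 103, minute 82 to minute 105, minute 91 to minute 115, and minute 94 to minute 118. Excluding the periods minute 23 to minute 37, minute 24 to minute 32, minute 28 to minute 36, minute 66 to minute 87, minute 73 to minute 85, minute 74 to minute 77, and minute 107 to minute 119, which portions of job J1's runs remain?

minute 41 to minute 49, minute 87 to minute 107, minute 119 to minute 122

First set merges to minute 41 to minute 49, minute 67 to minute 122.
Second set merges to minute 23 to minute 37, minute 66 to minute 87, minute 107 to minute 119.
minute 41 to minute 49 is untouched.
minute 67 to minute 122 with B removed leaves minute 87 to minute 107, minute 119 to minute 122.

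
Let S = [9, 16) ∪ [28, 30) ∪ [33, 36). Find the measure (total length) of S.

12

Merged: [9, 16), [28, 30), [33, 36).
Lengths: 7 + 2 + 3 = 12.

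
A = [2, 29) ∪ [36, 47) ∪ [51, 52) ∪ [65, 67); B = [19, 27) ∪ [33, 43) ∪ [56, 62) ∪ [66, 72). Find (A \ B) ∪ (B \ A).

A but not B: [2, 19), [27, 29), [43, 47), [51, 52), [65, 66).
B but not A: [33, 36), [56, 62), [67, 72).
Combining gives A △ B.

[2, 19) ∪ [27, 29) ∪ [33, 36) ∪ [43, 47) ∪ [51, 52) ∪ [56, 62) ∪ [65, 66) ∪ [67, 72)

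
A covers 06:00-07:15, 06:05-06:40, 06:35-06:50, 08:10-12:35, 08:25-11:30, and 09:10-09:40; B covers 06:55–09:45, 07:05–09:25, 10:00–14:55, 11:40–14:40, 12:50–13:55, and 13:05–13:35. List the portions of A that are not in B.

First set merges to 06:00-07:15, 08:10-12:35.
Second set merges to 06:55-09:45, 10:00-14:55.
06:00-07:15 \ B = 06:00-06:55.
08:10-12:35 \ B = 09:45-10:00.

06:00-06:55, 09:45-10:00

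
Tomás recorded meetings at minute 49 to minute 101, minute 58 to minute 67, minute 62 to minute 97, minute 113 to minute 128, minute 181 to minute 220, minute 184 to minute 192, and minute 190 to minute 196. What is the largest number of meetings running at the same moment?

Walk the sorted start/end points keeping a running depth.
The depth first hits 3 at minute 62.

3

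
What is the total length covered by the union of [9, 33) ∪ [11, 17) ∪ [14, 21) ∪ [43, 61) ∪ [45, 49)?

42

Merged: [9, 33), [43, 61).
Lengths: 24 + 18 = 42.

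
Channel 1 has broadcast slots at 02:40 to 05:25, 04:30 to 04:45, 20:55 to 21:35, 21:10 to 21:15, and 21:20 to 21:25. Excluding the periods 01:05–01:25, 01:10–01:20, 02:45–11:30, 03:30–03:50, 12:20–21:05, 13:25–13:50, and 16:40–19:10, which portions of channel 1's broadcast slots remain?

02:40–02:45, 21:05–21:35

Merge the first list: 02:40–05:25, 20:55–21:35.
Merge the second list: 01:05–01:25, 02:45–11:30, 12:20–21:05.
02:40–05:25 \ B = 02:40–02:45.
20:55–21:35 \ B = 21:05–21:35.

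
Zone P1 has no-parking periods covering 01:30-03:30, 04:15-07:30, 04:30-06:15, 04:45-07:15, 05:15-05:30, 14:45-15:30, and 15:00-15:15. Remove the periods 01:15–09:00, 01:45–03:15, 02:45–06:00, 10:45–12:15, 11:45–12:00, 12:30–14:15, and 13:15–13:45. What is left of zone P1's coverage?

14:45–15:30

First set merges to 01:30–03:30, 04:15–07:30, 14:45–15:30.
Second set merges to 01:15–09:00, 10:45–12:15, 12:30–14:15.
01:30–03:30 lies entirely inside B → drops out.
04:15–07:30 lies entirely inside B → drops out.
14:45–15:30 is untouched.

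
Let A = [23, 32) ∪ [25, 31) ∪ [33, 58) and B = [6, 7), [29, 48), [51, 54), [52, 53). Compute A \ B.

First set merges to [23, 32), [33, 58).
Second set merges to [6, 7), [29, 48), [51, 54).
[23, 32) \ B = [23, 29).
[33, 58) \ B = [48, 51), [54, 58).

[23, 29) ∪ [48, 51) ∪ [54, 58)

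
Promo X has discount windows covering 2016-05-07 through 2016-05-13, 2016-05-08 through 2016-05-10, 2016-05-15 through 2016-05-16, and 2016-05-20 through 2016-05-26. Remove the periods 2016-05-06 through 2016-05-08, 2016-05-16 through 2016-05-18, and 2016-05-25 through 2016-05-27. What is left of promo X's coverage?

2016-05-09 through 2016-05-13, 2016-05-15 through 2016-05-15, 2016-05-20 through 2016-05-24

First set merges to 2016-05-07 through 2016-05-13, 2016-05-15 through 2016-05-16, 2016-05-20 through 2016-05-26.
2016-05-07 through 2016-05-13 \ B = 2016-05-09 through 2016-05-13.
2016-05-15 through 2016-05-16 \ B = 2016-05-15 through 2016-05-15.
2016-05-20 through 2016-05-26 \ B = 2016-05-20 through 2016-05-24.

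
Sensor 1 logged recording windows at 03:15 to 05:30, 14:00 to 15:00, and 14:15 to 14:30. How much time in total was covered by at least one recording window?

3 h 15 min

Merged: 03:15-05:30, 14:00-15:00.
Lengths: 2 h 15 min + 1 h = 3 h 15 min.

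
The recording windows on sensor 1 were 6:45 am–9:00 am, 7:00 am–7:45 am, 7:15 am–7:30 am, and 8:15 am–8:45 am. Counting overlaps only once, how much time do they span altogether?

Merged: 6:45 am–9:00 am.
Length: 2 h 15 min.

2 h 15 min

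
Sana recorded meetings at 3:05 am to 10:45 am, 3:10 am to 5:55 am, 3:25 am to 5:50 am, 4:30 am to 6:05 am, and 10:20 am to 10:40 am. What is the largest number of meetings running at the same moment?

Walk the sorted start/end points keeping a running depth.
The depth first hits 4 at 4:30 am.

4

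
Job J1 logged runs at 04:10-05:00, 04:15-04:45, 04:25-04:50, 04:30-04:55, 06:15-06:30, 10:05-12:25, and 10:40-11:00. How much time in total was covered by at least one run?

Merged: 04:10–05:00, 06:15–06:30, 10:05–12:25.
Lengths: 50 min + 15 min + 2 h 20 min = 3 h 25 min.

3 h 25 min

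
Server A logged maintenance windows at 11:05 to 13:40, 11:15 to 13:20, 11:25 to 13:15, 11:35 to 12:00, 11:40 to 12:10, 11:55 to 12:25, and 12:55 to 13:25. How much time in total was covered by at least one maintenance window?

Merged: 11:05–13:40.
Length: 2 h 35 min.

2 h 35 min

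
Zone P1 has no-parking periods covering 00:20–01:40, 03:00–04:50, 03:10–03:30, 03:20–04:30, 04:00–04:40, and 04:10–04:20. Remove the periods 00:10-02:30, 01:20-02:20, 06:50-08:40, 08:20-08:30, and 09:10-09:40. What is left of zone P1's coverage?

03:00-04:50

First set merges to 00:20-01:40, 03:00-04:50.
Second set merges to 00:10-02:30, 06:50-08:40, 09:10-09:40.
00:20-01:40 lies entirely inside B → drops out.
03:00-04:50 is untouched.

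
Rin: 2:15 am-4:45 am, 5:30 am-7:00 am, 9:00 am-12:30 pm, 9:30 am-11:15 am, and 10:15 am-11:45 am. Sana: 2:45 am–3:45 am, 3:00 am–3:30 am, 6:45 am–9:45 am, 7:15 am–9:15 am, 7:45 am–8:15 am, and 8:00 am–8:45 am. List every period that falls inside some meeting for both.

Merge the first list: 2:15 am–4:45 am, 5:30 am–7:00 am, 9:00 am–12:30 pm.
Merge the second list: 2:45 am–3:45 am, 6:45 am–9:45 am.
2:15 am–4:45 am ∩ B → 2:45 am–3:45 am.
5:30 am–7:00 am ∩ B → 6:45 am–7:00 am.
9:00 am–12:30 pm ∩ B → 9:00 am–9:45 am.

2:45 am–3:45 am, 6:45 am–7:00 am, 9:00 am–9:45 am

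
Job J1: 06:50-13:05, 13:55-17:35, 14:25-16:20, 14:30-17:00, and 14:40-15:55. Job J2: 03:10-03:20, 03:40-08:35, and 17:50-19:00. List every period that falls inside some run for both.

06:50–08:35

First set merges to 06:50–13:05, 13:55–17:35.
06:50–13:05 meets the second set on 06:50–08:35.
13:55–17:35: no overlap with the second set.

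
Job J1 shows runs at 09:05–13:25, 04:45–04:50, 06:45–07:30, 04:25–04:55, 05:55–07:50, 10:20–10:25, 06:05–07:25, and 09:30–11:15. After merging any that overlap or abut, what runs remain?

04:25–04:55, 05:55–07:50, 09:05–13:25

Sort by start: 04:25–04:55, 04:45–04:50, 05:55–07:50, 06:05–07:25, 06:45–07:30, 09:05–13:25, 09:30–11:15, 10:20–10:25.
04:45–04:50 overlaps/touches 04:25–04:55 → extend to 04:25–04:55.
05:55–07:50 is disjoint → start new block.
06:05–07:25 overlaps/touches 05:55–07:50 → extend to 05:55–07:50.
06:45–07:30 overlaps/touches 05:55–07:50 → extend to 05:55–07:50.
09:05–13:25 is disjoint → start new block.
09:30–11:15 overlaps/touches 09:05–13:25 → extend to 09:05–13:25.
10:20–10:25 overlaps/touches 09:05–13:25 → extend to 09:05–13:25.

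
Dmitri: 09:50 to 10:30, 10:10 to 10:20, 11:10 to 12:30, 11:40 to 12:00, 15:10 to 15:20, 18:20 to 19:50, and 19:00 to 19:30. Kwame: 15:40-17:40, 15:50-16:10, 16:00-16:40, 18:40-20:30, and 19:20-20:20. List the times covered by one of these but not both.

09:50–10:30, 11:10–12:30, 15:10–15:20, 15:40–17:40, 18:20–18:40, 19:50–20:30

First set merges to 09:50–10:30, 11:10–12:30, 15:10–15:20, 18:20–19:50.
Second set merges to 15:40–17:40, 18:40–20:30.
Only in the first: 09:50–10:30, 11:10–12:30, 15:10–15:20, 18:20–18:40.
Only in the second: 15:40–17:40, 19:50–20:30.
Together these are the periods covered by exactly one.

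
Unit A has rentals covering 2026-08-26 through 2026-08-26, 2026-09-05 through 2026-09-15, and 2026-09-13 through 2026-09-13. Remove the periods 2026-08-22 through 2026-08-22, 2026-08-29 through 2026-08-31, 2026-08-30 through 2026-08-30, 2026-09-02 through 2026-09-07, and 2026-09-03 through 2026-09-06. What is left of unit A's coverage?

2026-08-26 through 2026-08-26, 2026-09-08 through 2026-09-15

First set merges to 2026-08-26 through 2026-08-26, 2026-09-05 through 2026-09-15.
Second set merges to 2026-08-22 through 2026-08-22, 2026-08-29 through 2026-08-31, 2026-09-02 through 2026-09-07.
2026-08-26 through 2026-08-26 is untouched.
2026-09-05 through 2026-09-15 with B removed leaves 2026-09-08 through 2026-09-15.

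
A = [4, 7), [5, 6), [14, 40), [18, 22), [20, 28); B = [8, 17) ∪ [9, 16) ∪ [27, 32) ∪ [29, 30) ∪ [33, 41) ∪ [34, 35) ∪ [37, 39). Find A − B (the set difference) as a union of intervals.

[4, 7) ∪ [17, 27) ∪ [32, 33)

Merge the first list: [4, 7), [14, 40).
Merge the second list: [8, 17), [27, 32), [33, 41).
[4, 7): no B overlap → unchanged.
[14, 40) minus B → [17, 27), [32, 33).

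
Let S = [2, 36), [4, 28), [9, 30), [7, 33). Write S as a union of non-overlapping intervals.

[2, 36)

Sort by start: [2, 36), [4, 28), [7, 33), [9, 30).
[4, 28) overlaps/touches [2, 36) → extend to [2, 36).
[7, 33) overlaps/touches [2, 36) → extend to [2, 36).
[9, 30) overlaps/touches [2, 36) → extend to [2, 36).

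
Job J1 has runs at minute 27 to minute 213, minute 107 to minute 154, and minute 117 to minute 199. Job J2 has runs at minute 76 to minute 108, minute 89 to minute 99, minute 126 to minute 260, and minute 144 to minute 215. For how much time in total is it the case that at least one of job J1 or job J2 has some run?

A, merged: minute 27 to minute 213.
B, merged: minute 76 to minute 108, minute 126 to minute 260.
A ∪ B = minute 27 to minute 260.
Total: 233 minutes.

233 minutes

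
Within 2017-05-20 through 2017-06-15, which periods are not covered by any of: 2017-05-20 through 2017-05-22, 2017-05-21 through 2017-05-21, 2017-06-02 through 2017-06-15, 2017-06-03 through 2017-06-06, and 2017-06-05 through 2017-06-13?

2017-05-23 through 2017-06-01

After merging, the occupied span is 2017-05-20 through 2017-05-22, 2017-06-02 through 2017-06-15.
Gaps within 2017-05-20 through 2017-06-15: 2017-05-23 through 2017-06-01.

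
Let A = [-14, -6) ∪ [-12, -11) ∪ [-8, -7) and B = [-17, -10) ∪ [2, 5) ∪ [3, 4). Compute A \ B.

Merge the first list: [-14, -6).
Merge the second list: [-17, -10), [2, 5).
[-14, -6) with B removed leaves [-10, -6).

[-10, -6)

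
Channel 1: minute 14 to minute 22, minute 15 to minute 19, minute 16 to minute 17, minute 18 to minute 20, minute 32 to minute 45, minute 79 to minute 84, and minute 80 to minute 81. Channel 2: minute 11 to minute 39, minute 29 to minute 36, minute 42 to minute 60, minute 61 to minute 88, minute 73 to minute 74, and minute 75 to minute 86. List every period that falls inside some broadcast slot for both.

minute 14 to minute 22, minute 32 to minute 39, minute 42 to minute 45, minute 79 to minute 84

First set merges to minute 14 to minute 22, minute 32 to minute 45, minute 79 to minute 84.
Second set merges to minute 11 to minute 39, minute 42 to minute 60, minute 61 to minute 88.
minute 14 to minute 22 ∩ B → minute 14 to minute 22.
minute 32 to minute 45 ∩ B → minute 32 to minute 39, minute 42 to minute 45.
minute 79 to minute 84 ∩ B → minute 79 to minute 84.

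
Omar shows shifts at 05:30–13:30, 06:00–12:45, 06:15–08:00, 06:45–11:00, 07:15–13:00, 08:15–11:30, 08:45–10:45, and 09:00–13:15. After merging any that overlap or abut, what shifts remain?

06:00-12:45 overlaps/touches 05:30-13:30 → extend to 05:30-13:30.
06:15-08:00 overlaps/touches 05:30-13:30 → extend to 05:30-13:30.
06:45-11:00 overlaps/touches 05:30-13:30 → extend to 05:30-13:30.
07:15-13:00 overlaps/touches 05:30-13:30 → extend to 05:30-13:30.
08:15-11:30 overlaps/touches 05:30-13:30 → extend to 05:30-13:30.
08:45-10:45 overlaps/touches 05:30-13:30 → extend to 05:30-13:30.
09:00-13:15 overlaps/touches 05:30-13:30 → extend to 05:30-13:30.

05:30-13:30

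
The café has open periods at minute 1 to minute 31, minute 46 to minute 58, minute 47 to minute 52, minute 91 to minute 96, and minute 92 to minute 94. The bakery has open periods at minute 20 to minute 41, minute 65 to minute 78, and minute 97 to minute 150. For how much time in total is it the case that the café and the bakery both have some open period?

11 minutes

A, merged: minute 1 to minute 31, minute 46 to minute 58, minute 91 to minute 96.
A ∩ B = minute 20 to minute 31.
Total: 11 minutes.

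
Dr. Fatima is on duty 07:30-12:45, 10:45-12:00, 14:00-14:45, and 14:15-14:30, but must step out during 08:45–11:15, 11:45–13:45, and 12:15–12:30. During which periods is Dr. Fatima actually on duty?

07:30–08:45, 11:15–11:45, 14:00–14:45

Merge the first list: 07:30–12:45, 14:00–14:45.
Merge the second list: 08:45–11:15, 11:45–13:45.
07:30–12:45 \ B = 07:30–08:45, 11:15–11:45.
14:00–14:45: nothing removed.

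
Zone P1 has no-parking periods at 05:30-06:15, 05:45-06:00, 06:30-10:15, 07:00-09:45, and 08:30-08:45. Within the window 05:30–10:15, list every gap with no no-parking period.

06:15–06:30

After merging, the occupied span is 05:30–06:15, 06:30–10:15.
Uncovered inside 05:30–10:15: 06:15–06:30.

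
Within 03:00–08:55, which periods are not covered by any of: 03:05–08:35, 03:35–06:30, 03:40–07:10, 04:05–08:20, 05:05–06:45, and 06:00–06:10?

03:00–03:05, 08:35–08:55

After merging, the occupied span is 03:05–08:35.
Complement within 03:00–08:55: 03:00–03:05, 08:35–08:55.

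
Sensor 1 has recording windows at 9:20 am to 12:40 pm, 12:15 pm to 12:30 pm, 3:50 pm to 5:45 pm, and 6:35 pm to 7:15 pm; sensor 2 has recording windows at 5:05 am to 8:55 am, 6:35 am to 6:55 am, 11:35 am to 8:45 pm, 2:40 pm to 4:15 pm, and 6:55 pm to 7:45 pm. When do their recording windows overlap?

First set merges to 9:20 am–12:40 pm, 3:50 pm–5:45 pm, 6:35 pm–7:15 pm.
Second set merges to 5:05 am–8:55 am, 11:35 am–8:45 pm.
9:20 am–12:40 pm ∩ B → 11:35 am–12:40 pm.
3:50 pm–5:45 pm ∩ B → 3:50 pm–5:45 pm.
6:35 pm–7:15 pm ∩ B → 6:35 pm–7:15 pm.

11:35 am–12:40 pm, 3:50 pm–5:45 pm, 6:35 pm–7:15 pm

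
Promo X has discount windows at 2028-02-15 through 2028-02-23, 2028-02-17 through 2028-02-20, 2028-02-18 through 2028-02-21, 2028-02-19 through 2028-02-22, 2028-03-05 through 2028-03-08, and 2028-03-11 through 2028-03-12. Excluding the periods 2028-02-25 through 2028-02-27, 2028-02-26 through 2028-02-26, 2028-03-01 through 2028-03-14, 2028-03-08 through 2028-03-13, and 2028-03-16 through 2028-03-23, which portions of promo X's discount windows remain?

2028-02-15 through 2028-02-23

A, merged: 2028-02-15 through 2028-02-23, 2028-03-05 through 2028-03-08, 2028-03-11 through 2028-03-12.
B, merged: 2028-02-25 through 2028-02-27, 2028-03-01 through 2028-03-14, 2028-03-16 through 2028-03-23.
2028-02-15 through 2028-02-23 is untouched.
2028-03-05 through 2028-03-08 lies entirely inside B → drops out.
2028-03-11 through 2028-03-12 lies entirely inside B → drops out.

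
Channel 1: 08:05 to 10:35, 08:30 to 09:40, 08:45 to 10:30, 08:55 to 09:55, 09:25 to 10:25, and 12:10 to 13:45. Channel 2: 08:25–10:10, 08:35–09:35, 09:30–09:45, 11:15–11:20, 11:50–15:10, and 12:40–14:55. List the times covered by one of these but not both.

08:05-08:25, 10:10-10:35, 11:15-11:20, 11:50-12:10, 13:45-15:10

A, merged: 08:05-10:35, 12:10-13:45.
B, merged: 08:25-10:10, 11:15-11:20, 11:50-15:10.
Only in the first: 08:05-08:25, 10:10-10:35.
Only in the second: 11:15-11:20, 11:50-12:10, 13:45-15:10.
Together these are the periods covered by exactly one.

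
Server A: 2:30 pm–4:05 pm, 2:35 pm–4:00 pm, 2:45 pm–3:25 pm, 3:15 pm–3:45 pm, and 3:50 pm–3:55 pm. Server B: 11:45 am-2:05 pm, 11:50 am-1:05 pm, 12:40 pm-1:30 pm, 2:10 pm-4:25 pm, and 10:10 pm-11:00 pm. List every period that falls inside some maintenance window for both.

First set merges to 2:30 pm–4:05 pm.
Second set merges to 11:45 am–2:05 pm, 2:10 pm–4:25 pm, 10:10 pm–11:00 pm.
2:30 pm–4:05 pm meets the second set on 2:30 pm–4:05 pm.

2:30 pm–4:05 pm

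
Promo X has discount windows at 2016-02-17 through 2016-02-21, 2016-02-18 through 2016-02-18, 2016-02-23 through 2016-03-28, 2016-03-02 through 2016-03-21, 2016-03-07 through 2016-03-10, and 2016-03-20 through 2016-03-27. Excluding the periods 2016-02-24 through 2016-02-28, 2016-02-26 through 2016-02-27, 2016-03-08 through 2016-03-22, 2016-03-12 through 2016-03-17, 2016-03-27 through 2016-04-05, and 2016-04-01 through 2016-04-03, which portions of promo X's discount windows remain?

First set merges to 2016-02-17 through 2016-02-21, 2016-02-23 through 2016-03-28.
Second set merges to 2016-02-24 through 2016-02-28, 2016-03-08 through 2016-03-22, 2016-03-27 through 2016-04-05.
2016-02-17 through 2016-02-21 is untouched.
2016-02-23 through 2016-03-28 with B removed leaves 2016-02-23 through 2016-02-23, 2016-02-29 through 2016-03-07, 2016-03-23 through 2016-03-26.

2016-02-17 through 2016-02-21, 2016-02-23 through 2016-02-23, 2016-02-29 through 2016-03-07, 2016-03-23 through 2016-03-26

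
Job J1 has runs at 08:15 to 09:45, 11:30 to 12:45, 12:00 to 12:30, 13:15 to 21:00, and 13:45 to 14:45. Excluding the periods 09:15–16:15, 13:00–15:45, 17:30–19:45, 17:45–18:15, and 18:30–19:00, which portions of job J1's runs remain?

A, merged: 08:15-09:45, 11:30-12:45, 13:15-21:00.
B, merged: 09:15-16:15, 17:30-19:45.
08:15-09:45 minus B → 08:15-09:15.
11:30-12:45: fully covered by B → removed.
13:15-21:00 minus B → 16:15-17:30, 19:45-21:00.

08:15-09:15, 16:15-17:30, 19:45-21:00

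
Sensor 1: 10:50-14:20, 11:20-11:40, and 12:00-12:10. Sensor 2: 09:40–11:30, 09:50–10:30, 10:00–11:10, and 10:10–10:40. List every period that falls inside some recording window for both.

Merge the first list: 10:50–14:20.
Merge the second list: 09:40–11:30.
10:50–14:20 ∩ B → 10:50–11:30.

10:50–11:30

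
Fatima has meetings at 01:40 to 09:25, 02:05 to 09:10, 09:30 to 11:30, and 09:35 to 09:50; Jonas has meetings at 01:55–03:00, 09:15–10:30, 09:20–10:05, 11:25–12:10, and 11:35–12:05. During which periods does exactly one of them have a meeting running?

01:40–01:55, 03:00–09:15, 09:25–09:30, 10:30–11:25, 11:30–12:10

First set merges to 01:40–09:25, 09:30–11:30.
Second set merges to 01:55–03:00, 09:15–10:30, 11:25–12:10.
A but not B: 01:40–01:55, 03:00–09:15, 10:30–11:25.
B but not A: 09:25–09:30, 11:30–12:10.
Combining gives A △ B.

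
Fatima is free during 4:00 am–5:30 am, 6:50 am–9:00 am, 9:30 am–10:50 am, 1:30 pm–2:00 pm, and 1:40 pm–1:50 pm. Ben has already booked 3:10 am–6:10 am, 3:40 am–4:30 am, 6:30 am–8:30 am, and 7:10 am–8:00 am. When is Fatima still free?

8:30 am–9:00 am, 9:30 am–10:50 am, 1:30 pm–2:00 pm

First set merges to 4:00 am–5:30 am, 6:50 am–9:00 am, 9:30 am–10:50 am, 1:30 pm–2:00 pm.
Second set merges to 3:10 am–6:10 am, 6:30 am–8:30 am.
4:00 am–5:30 am: fully covered by B → removed.
6:50 am–9:00 am minus B → 8:30 am–9:00 am.
9:30 am–10:50 am: no B overlap → unchanged.
1:30 pm–2:00 pm: no B overlap → unchanged.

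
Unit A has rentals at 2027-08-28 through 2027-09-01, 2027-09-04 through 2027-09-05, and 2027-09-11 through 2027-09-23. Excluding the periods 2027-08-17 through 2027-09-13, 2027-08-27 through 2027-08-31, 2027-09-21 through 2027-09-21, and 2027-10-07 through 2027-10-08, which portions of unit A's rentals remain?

2027-09-14 through 2027-09-20, 2027-09-22 through 2027-09-23

B, merged: 2027-08-17 through 2027-09-13, 2027-09-21 through 2027-09-21, 2027-10-07 through 2027-10-08.
2027-08-28 through 2027-09-01: fully covered by B → removed.
2027-09-04 through 2027-09-05: fully covered by B → removed.
2027-09-11 through 2027-09-23 minus B → 2027-09-14 through 2027-09-20, 2027-09-22 through 2027-09-23.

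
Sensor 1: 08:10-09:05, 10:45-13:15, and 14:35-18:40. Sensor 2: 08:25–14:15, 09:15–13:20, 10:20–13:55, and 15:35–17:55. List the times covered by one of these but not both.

Second set merges to 08:25–14:15, 15:35–17:55.
Only in the first: 08:10–08:25, 14:35–15:35, 17:55–18:40.
Only in the second: 09:05–10:45, 13:15–14:15.
Together these are the periods covered by exactly one.

08:10–08:25, 09:05–10:45, 13:15–14:15, 14:35–15:35, 17:55–18:40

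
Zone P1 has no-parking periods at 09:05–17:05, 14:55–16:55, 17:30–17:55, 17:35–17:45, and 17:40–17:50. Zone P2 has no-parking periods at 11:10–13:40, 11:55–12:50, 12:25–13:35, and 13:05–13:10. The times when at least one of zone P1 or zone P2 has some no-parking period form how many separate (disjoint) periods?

2

Merge the first list: 09:05–17:05, 17:30–17:55.
Merge the second list: 11:10–13:40.
A ∪ B = 09:05–17:05, 17:30–17:55.
That is 2 disjoint pieces.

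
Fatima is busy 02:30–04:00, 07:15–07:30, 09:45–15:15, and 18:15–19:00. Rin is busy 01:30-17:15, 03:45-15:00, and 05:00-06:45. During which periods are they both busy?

02:30–04:00, 07:15–07:30, 09:45–15:15

B, merged: 01:30–17:15.
02:30–04:00 overlaps B on 02:30–04:00.
07:15–07:30 overlaps B on 07:15–07:30.
09:45–15:15 overlaps B on 09:45–15:15.
18:15–19:00 falls entirely outside B.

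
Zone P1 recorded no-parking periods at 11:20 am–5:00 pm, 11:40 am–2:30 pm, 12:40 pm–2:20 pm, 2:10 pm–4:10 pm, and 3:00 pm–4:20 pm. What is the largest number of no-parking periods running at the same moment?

4

At 2:10 pm, 4 of the intervals are simultaneously active.
No point has more.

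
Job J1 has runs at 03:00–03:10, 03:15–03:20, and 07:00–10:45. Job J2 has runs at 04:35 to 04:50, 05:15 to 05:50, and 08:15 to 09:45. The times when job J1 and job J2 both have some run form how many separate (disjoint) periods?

1

A ∩ B = 08:15–09:45.
That is 1 disjoint piece.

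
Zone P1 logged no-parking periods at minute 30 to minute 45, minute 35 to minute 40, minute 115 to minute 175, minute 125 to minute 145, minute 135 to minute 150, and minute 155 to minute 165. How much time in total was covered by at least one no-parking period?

Merged: minute 30 to minute 45, minute 115 to minute 175.
Lengths: 15 minutes + 60 minutes = 75 minutes.

75 minutes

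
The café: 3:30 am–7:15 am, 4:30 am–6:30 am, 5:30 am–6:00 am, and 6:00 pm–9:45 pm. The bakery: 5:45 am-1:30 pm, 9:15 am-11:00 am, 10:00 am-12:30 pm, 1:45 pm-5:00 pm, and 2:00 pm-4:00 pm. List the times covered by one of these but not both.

First set merges to 3:30 am-7:15 am, 6:00 pm-9:45 pm.
Second set merges to 5:45 am-1:30 pm, 1:45 pm-5:00 pm.
Only in the first: 3:30 am-5:45 am, 6:00 pm-9:45 pm.
Only in the second: 7:15 am-1:30 pm, 1:45 pm-5:00 pm.
Together these are the periods covered by exactly one.

3:30 am-5:45 am, 7:15 am-1:30 pm, 1:45 pm-5:00 pm, 6:00 pm-9:45 pm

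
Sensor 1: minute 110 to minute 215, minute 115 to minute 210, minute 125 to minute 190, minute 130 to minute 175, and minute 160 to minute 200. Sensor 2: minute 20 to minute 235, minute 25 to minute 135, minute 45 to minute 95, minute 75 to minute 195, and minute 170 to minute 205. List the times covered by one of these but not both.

Merge the first list: minute 110 to minute 215.
Merge the second list: minute 20 to minute 235.
A \ B = none.
B \ A = minute 20 to minute 110, minute 215 to minute 235.
Union of the two gives the symmetric difference.

minute 20 to minute 110, minute 215 to minute 235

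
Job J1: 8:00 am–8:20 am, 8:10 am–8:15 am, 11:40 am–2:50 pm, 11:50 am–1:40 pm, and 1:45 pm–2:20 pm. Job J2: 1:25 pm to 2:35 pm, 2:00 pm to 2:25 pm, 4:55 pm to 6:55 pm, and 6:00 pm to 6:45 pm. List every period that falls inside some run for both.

1:25 pm–2:35 pm

A, merged: 8:00 am–8:20 am, 11:40 am–2:50 pm.
B, merged: 1:25 pm–2:35 pm, 4:55 pm–6:55 pm.
8:00 am–8:20 am falls entirely outside B.
11:40 am–2:50 pm overlaps B on 1:25 pm–2:35 pm.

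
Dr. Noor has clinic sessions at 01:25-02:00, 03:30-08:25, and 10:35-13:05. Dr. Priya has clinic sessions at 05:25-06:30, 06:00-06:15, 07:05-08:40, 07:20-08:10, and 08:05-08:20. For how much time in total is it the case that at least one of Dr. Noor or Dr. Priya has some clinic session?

Merge the second list: 05:25-06:30, 07:05-08:40.
A ∪ B = 01:25-02:00, 03:30-08:40, 10:35-13:05.
Total: 35 min + 5 h 10 min + 2 h 30 min = 8 h 15 min.

8 h 15 min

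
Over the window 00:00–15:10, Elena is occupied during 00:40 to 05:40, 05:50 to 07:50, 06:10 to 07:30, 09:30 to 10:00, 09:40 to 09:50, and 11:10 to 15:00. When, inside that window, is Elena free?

00:00-00:40, 05:40-05:50, 07:50-09:30, 10:00-11:10, 15:00-15:10

The merged coverage is 00:40-05:40, 05:50-07:50, 09:30-10:00, 11:10-15:00.
Gaps within 00:00-15:10: 00:00-00:40, 05:40-05:50, 07:50-09:30, 10:00-11:10, 15:00-15:10.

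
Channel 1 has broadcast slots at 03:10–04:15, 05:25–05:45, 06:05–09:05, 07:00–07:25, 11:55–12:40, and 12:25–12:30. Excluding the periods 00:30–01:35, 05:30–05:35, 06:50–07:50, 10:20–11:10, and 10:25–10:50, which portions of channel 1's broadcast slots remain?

03:10–04:15, 05:25–05:30, 05:35–05:45, 06:05–06:50, 07:50–09:05, 11:55–12:40

A, merged: 03:10–04:15, 05:25–05:45, 06:05–09:05, 11:55–12:40.
B, merged: 00:30–01:35, 05:30–05:35, 06:50–07:50, 10:20–11:10.
03:10–04:15 is untouched.
05:25–05:45 with B removed leaves 05:25–05:30, 05:35–05:45.
06:05–09:05 with B removed leaves 06:05–06:50, 07:50–09:05.
11:55–12:40 is untouched.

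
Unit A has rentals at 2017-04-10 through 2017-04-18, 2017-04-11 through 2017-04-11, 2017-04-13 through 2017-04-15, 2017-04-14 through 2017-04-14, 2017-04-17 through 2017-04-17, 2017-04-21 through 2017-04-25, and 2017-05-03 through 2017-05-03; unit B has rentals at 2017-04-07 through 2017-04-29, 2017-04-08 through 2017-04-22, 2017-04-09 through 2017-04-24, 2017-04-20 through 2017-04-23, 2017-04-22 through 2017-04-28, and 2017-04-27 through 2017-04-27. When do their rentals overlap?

2017-04-10 through 2017-04-18, 2017-04-21 through 2017-04-25

A, merged: 2017-04-10 through 2017-04-18, 2017-04-21 through 2017-04-25, 2017-05-03 through 2017-05-03.
B, merged: 2017-04-07 through 2017-04-29.
2017-04-10 through 2017-04-18 ∩ B → 2017-04-10 through 2017-04-18.
2017-04-21 through 2017-04-25 ∩ B → 2017-04-21 through 2017-04-25.
2017-05-03 through 2017-05-03 meets no B interval.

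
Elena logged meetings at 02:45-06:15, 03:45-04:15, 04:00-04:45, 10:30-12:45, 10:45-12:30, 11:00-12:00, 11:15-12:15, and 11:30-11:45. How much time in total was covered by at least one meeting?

5 h 45 min

Merged: 02:45–06:15, 10:30–12:45.
Lengths: 3 h 30 min + 2 h 15 min = 5 h 45 min.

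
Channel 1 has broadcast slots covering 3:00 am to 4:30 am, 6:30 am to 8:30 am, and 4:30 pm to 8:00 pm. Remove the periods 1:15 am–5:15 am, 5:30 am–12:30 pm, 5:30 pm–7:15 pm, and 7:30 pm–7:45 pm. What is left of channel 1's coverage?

4:30 pm-5:30 pm, 7:15 pm-7:30 pm, 7:45 pm-8:00 pm

3:00 am-4:30 am lies entirely inside B → drops out.
6:30 am-8:30 am lies entirely inside B → drops out.
4:30 pm-8:00 pm with B removed leaves 4:30 pm-5:30 pm, 7:15 pm-7:30 pm, 7:45 pm-8:00 pm.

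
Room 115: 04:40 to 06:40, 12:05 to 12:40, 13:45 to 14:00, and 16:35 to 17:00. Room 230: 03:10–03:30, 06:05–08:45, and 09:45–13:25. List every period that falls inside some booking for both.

06:05–06:40, 12:05–12:40

04:40–06:40 meets the second set on 06:05–06:40.
12:05–12:40 meets the second set on 12:05–12:40.
13:45–14:00: no overlap with the second set.
16:35–17:00: no overlap with the second set.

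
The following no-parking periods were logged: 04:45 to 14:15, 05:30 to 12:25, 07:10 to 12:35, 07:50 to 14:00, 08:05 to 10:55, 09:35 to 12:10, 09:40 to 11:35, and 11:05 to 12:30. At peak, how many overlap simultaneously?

7

At 09:40, 7 of the intervals are simultaneously active.
No point has more.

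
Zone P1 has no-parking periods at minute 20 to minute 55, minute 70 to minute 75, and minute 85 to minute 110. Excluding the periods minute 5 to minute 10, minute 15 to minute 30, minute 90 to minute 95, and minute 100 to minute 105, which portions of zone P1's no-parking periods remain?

minute 30 to minute 55, minute 70 to minute 75, minute 85 to minute 90, minute 95 to minute 100, minute 105 to minute 110

minute 20 to minute 55 with B removed leaves minute 30 to minute 55.
minute 70 to minute 75 is untouched.
minute 85 to minute 110 with B removed leaves minute 85 to minute 90, minute 95 to minute 100, minute 105 to minute 110.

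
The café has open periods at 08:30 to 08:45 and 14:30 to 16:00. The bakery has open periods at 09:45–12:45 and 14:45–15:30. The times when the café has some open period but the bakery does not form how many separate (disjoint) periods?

3

A \ B = 08:30–08:45, 14:30–14:45, 15:30–16:00.
That is 3 disjoint pieces.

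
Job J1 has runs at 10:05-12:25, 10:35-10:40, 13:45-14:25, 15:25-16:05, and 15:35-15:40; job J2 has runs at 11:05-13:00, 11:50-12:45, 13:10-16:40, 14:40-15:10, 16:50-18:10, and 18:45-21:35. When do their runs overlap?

11:05–12:25, 13:45–14:25, 15:25–16:05

First set merges to 10:05–12:25, 13:45–14:25, 15:25–16:05.
Second set merges to 11:05–13:00, 13:10–16:40, 16:50–18:10, 18:45–21:35.
10:05–12:25 overlaps B on 11:05–12:25.
13:45–14:25 overlaps B on 13:45–14:25.
15:25–16:05 overlaps B on 15:25–16:05.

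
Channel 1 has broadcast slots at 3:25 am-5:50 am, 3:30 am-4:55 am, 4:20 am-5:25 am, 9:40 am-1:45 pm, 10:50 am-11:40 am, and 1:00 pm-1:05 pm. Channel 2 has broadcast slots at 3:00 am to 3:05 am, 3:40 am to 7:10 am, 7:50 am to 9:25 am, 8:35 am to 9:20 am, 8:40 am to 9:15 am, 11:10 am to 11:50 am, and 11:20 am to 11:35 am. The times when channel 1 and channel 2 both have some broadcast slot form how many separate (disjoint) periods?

2

A, merged: 3:25 am–5:50 am, 9:40 am–1:45 pm.
B, merged: 3:00 am–3:05 am, 3:40 am–7:10 am, 7:50 am–9:25 am, 11:10 am–11:50 am.
A ∩ B = 3:40 am–5:50 am, 11:10 am–11:50 am.
That is 2 disjoint pieces.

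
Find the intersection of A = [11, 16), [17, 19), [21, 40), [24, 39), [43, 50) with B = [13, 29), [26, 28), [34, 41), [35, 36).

[13, 16) ∪ [17, 19) ∪ [21, 29) ∪ [34, 40)

A, merged: [11, 16), [17, 19), [21, 40), [43, 50).
B, merged: [13, 29), [34, 41).
[11, 16) ∩ B → [13, 16).
[17, 19) ∩ B → [17, 19).
[21, 40) ∩ B → [21, 29), [34, 40).
[43, 50) meets no B interval.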